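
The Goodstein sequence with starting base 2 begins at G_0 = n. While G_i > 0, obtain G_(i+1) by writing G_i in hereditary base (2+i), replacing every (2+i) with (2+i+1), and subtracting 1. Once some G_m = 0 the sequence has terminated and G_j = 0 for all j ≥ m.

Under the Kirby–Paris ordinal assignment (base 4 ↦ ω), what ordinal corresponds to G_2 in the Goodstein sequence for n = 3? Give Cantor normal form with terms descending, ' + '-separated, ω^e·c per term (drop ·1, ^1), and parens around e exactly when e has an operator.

step 0: 3 = 2 + 1; sub 3 for 2: 3 + 1; = 4; G_1 = 4−1 = 3
step 1: 3 = 3; sub 4 for 3: 4; = 4; G_2 = 4−1 = 3
step 2: 3 = 3; sub 5 for 4: 3; = 3; G_3 = 3−1 = 2

3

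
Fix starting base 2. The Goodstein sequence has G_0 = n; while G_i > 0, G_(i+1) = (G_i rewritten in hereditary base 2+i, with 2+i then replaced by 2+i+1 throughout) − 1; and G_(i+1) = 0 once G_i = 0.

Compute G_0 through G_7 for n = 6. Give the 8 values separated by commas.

6 —HB2→ 2^2 + 2 —bump→ 3^3 + 3 = 30 —(−1)→ 29
29 —HB3→ 3^3 + 2 —bump→ 4^4 + 2 = 258 —(−1)→ 257
257 —HB4→ 4^4 + 1 —bump→ 5^5 + 1 = 3126 —(−1)→ 3125
3125 —HB5→ 5^5 —bump→ 6^6 = 46656 —(−1)→ 46655
46655 —HB6→ 5·6^5 + 5·6^4 + 5·6^3 + 5·6^2 + 5·6 + 5 —bump→ 5·7^5 + 5·7^4 + 5·7^3 + 5·7^2 + 5·7 + 5 = 98040 —(−1)→ 98039
98039 —HB7→ 5·7^5 + 5·7^4 + 5·7^3 + 5·7^2 + 5·7 + 4 —bump→ 5·8^5 + 5·8^4 + 5·8^3 + 5·8^2 + 5·8 + 4 = 187244 —(−1)→ 187243
187243 —HB8→ 5·8^5 + 5·8^4 + 5·8^3 + 5·8^2 + 5·8 + 3 —bump→ 5·9^5 + 5·9^4 + 5·9^3 + 5·9^2 + 5·9 + 3 = 332148 —(−1)→ 332147

6, 29, 257, 3125, 46655, 98039, 187243, 332147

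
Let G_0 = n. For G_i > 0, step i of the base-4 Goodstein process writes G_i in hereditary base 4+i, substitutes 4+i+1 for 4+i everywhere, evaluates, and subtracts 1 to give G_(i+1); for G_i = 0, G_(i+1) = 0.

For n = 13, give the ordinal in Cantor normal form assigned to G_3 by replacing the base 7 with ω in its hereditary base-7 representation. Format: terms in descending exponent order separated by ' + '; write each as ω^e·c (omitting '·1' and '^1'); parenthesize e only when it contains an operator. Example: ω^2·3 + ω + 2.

(0) 13|_4 = 3·4 + 1 ↦ 3·5 + 1|_5 = 16 ⇒ 15
(1) 15|_5 = 3·5 ↦ 3·6|_6 = 18 ⇒ 17
(2) 17|_6 = 2·6 + 5 ↦ 2·7 + 5|_7 = 19 ⇒ 18
(3) 18|_7 = 2·7 + 4 ↦ 2·8 + 4|_8 = 20 ⇒ 19

ω·2 + 4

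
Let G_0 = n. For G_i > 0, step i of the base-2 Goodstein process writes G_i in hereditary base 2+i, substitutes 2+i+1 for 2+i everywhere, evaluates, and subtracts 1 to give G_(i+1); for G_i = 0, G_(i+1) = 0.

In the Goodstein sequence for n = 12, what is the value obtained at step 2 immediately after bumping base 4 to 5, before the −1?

15686

base 2: 12 = 2^(2 + 1) + 2^2; at 3: 3^(3 + 1) + 3^3 = 108; next = 107
base 3: 107 = 3^(3 + 1) + 2·3^2 + 2·3 + 2; at 4: 4^(4 + 1) + 2·4^2 + 2·4 + 2 = 1066; next = 1065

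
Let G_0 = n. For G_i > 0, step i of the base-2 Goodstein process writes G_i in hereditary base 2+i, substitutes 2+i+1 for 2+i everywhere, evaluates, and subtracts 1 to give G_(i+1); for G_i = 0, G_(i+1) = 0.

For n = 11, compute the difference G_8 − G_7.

67328168473

base 2: 11 = 2^(2 + 1) + 2 + 1; at 3: 3^(3 + 1) + 3 + 1 = 85; next = 84
base 3: 84 = 3^(3 + 1) + 3; at 4: 4^(4 + 1) + 4 = 1028; next = 1027
base 4: 1027 = 4^(4 + 1) + 3; at 5: 5^(5 + 1) + 3 = 15628; next = 15627
base 5: 15627 = 5^(5 + 1) + 2; at 6: 6^(6 + 1) + 2 = 279938; next = 279937
base 6: 279937 = 6^(6 + 1) + 1; at 7: 7^(7 + 1) + 1 = 5764802; next = 5764801
base 7: 5764801 = 7^(7 + 1); at 8: 8^(8 + 1) = 134217728; next = 134217727
base 8: 134217727 = 7·8^8 + 7·8^7 + 7·8^6 + 7·8^5 + 7·8^4 + 7·8^3 + 7·8^2 + 7·8 + 7; at 9: 7·9^9 + 7·9^7 + 7·9^6 + 7·9^5 + 7·9^4 + 7·9^3 + 7·9^2 + 7·9 + 7 = 2749609303; next = 2749609302
base 9: 2749609302 = 7·9^9 + 7·9^7 + 7·9^6 + 7·9^5 + 7·9^4 + 7·9^3 + 7·9^2 + 7·9 + 6; at 10: 7·10^10 + 7·10^7 + 7·10^6 + 7·10^5 + 7·10^4 + 7·10^3 + 7·10^2 + 7·10 + 6 = 70077777776; next = 70077777775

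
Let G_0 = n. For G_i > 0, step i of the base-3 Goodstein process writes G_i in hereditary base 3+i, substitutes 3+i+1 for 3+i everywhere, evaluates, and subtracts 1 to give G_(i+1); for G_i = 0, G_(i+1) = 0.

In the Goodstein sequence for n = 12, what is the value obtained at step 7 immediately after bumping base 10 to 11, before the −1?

(0) 12|_3 = 3^2 + 3 ↦ 4^2 + 4|_4 = 20 ⇒ 19
(1) 19|_4 = 4^2 + 3 ↦ 5^2 + 3|_5 = 28 ⇒ 27
(2) 27|_5 = 5^2 + 2 ↦ 6^2 + 2|_6 = 38 ⇒ 37
(3) 37|_6 = 6^2 + 1 ↦ 7^2 + 1|_7 = 50 ⇒ 49
(4) 49|_7 = 7^2 ↦ 8^2|_8 = 64 ⇒ 63
(5) 63|_8 = 7·8 + 7 ↦ 7·9 + 7|_9 = 70 ⇒ 69
(6) 69|_9 = 7·9 + 6 ↦ 7·10 + 6|_10 = 76 ⇒ 75

82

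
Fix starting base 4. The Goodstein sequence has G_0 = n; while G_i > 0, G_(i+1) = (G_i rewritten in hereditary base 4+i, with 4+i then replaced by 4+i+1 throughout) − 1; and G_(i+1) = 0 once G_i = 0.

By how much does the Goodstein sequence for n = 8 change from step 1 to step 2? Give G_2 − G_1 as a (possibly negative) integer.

0

G_0 = 8. HB_4(8) = 2·4. Bump = 10. G_1 = 9.
G_1 = 9. HB_5(9) = 5 + 4. Bump = 10. G_2 = 9.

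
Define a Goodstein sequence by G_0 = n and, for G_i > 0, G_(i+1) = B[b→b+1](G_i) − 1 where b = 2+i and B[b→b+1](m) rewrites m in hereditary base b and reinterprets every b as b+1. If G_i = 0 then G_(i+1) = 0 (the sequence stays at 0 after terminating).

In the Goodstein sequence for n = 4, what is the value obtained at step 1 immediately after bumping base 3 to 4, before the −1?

G_0=4  [base 2] 2^2  →[2↦3]→  3^3 = 27  −1 ⇒ G_1=26
G_1=26  [base 3] 2·3^2 + 2·3 + 2  →[3↦4]→  2·4^2 + 2·4 + 2 = 42  −1 ⇒ G_2=41

42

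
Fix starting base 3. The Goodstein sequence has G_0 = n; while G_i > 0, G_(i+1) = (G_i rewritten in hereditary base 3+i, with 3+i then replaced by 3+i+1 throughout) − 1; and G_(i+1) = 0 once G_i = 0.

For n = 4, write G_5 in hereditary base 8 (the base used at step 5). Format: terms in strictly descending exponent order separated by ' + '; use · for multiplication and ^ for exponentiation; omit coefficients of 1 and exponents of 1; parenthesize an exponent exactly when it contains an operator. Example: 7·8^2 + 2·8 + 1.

base 3: 4 = 3 + 1; at 4: 4 + 1 = 5; next = 4
base 4: 4 = 4; at 5: 5 = 5; next = 4
base 5: 4 = 4; at 6: 4 = 4; next = 3
base 6: 3 = 3; at 7: 3 = 3; next = 2
base 7: 2 = 2; at 8: 2 = 2; next = 1

1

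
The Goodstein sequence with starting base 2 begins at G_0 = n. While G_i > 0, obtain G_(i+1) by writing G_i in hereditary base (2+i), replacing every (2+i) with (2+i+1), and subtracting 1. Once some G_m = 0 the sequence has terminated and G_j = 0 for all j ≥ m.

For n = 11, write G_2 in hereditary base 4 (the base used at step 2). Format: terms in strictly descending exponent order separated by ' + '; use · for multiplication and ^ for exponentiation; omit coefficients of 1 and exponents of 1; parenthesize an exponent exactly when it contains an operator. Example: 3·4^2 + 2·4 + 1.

i=0: 11 = 2^(2 + 1) + 2 + 1 (b=2); 2→3: 3^(3 + 1) + 3 + 1 = 85; 85−1 = 84
i=1: 84 = 3^(3 + 1) + 3 (b=3); 3→4: 4^(4 + 1) + 4 = 1028; 1028−1 = 1027
i=2: 1027 = 4^(4 + 1) + 3 (b=4); 4→5: 5^(5 + 1) + 3 = 15628; 15628−1 = 15627

4^(4 + 1) + 3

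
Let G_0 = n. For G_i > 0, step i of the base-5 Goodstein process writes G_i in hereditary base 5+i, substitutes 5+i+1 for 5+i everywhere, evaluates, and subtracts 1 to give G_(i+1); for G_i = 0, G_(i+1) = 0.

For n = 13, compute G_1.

14

G_0 = 13. HB_5(13) = 2·5 + 3. Bump = 15. G_1 = 14.
G_1 = 14. HB_6(14) = 2·6 + 2. Bump = 16. G_2 = 15.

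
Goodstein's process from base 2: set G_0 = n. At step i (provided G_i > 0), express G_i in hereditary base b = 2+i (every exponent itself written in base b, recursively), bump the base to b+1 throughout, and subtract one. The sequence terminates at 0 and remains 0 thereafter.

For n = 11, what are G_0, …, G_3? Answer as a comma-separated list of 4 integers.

11, 84, 1027, 15627

[0] 11 ≡ 2^(2 + 1) + 2 + 1 (base 2). Lift 3: 85. −1: 84.
[1] 84 ≡ 3^(3 + 1) + 3 (base 3). Lift 4: 1028. −1: 1027.
[2] 1027 ≡ 4^(4 + 1) + 3 (base 4). Lift 5: 15628. −1: 15627.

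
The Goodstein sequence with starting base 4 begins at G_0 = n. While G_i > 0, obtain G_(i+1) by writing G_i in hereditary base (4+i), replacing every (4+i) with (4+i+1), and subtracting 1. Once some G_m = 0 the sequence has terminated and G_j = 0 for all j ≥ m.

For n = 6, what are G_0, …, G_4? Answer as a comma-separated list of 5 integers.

6 —HB4→ 4 + 2 —bump→ 5 + 2 = 7 —(−1)→ 6
6 —HB5→ 5 + 1 —bump→ 6 + 1 = 7 —(−1)→ 6
6 —HB6→ 6 —bump→ 7 = 7 —(−1)→ 6
6 —HB7→ 6 —bump→ 6 = 6 —(−1)→ 5

6, 6, 6, 6, 5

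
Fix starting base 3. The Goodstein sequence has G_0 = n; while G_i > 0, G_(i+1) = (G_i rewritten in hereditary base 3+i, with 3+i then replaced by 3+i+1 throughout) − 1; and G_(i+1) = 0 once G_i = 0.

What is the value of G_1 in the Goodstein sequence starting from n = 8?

G_0 = 8. HB_3(8) = 2·3 + 2. Bump = 10. G_1 = 9.
G_1 = 9. HB_4(9) = 2·4 + 1. Bump = 11. G_2 = 10.

9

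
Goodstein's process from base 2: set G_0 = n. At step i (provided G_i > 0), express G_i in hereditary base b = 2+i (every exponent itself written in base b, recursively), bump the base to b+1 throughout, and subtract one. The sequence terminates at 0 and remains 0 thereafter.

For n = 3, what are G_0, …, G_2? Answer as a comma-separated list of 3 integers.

3, 3, 3

[0] 3 ≡ 2 + 1 (base 2). Lift 3: 4. −1: 3.
[1] 3 ≡ 3 (base 3). Lift 4: 4. −1: 3.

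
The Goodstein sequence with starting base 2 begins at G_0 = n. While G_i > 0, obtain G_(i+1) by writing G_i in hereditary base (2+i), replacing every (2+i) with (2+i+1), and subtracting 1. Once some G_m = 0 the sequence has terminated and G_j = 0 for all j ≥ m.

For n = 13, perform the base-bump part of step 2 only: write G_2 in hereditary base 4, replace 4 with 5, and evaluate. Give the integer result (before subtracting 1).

i=0: 13 = 2^(2 + 1) + 2^2 + 1 (b=2); 2→3: 3^(3 + 1) + 3^3 + 1 = 109; 109−1 = 108
i=1: 108 = 3^(3 + 1) + 3^3 (b=3); 3→4: 4^(4 + 1) + 4^4 = 1280; 1280−1 = 1279
i=2: 1279 = 4^(4 + 1) + 3·4^3 + 3·4^2 + 3·4 + 3 (b=4); 4→5: 5^(5 + 1) + 3·5^3 + 3·5^2 + 3·5 + 3 = 16093; 16093−1 = 16092

16093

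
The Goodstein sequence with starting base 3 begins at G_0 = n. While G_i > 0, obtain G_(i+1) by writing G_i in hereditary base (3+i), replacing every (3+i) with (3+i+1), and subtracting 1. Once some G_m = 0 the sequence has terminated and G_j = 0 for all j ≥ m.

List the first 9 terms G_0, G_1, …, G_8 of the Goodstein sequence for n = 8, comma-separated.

8, 9, 10, 11, 11, 11, 11, 11, 11

8 —HB3→ 2·3 + 2 —bump→ 2·4 + 2 = 10 —(−1)→ 9
9 —HB4→ 2·4 + 1 —bump→ 2·5 + 1 = 11 —(−1)→ 10
10 —HB5→ 2·5 —bump→ 2·6 = 12 —(−1)→ 11
11 —HB6→ 6 + 5 —bump→ 7 + 5 = 12 —(−1)→ 11
11 —HB7→ 7 + 4 —bump→ 8 + 4 = 12 —(−1)→ 11
11 —HB8→ 8 + 3 —bump→ 9 + 3 = 12 —(−1)→ 11
11 —HB9→ 9 + 2 —bump→ 10 + 2 = 12 —(−1)→ 11
11 —HB10→ 10 + 1 —bump→ 11 + 1 = 12 —(−1)→ 11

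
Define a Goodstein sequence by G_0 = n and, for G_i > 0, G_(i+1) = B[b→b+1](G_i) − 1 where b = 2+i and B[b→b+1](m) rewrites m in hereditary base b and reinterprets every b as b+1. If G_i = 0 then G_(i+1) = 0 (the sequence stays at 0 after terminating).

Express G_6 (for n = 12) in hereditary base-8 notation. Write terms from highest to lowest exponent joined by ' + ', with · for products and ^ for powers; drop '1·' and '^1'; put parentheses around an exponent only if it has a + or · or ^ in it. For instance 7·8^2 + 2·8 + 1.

[0] 12 ≡ 2^(2 + 1) + 2^2 (base 2). Lift 3: 108. −1: 107.
[1] 107 ≡ 3^(3 + 1) + 2·3^2 + 2·3 + 2 (base 3). Lift 4: 1066. −1: 1065.
[2] 1065 ≡ 4^(4 + 1) + 2·4^2 + 2·4 + 1 (base 4). Lift 5: 15686. −1: 15685.
[3] 15685 ≡ 5^(5 + 1) + 2·5^2 + 2·5 (base 5). Lift 6: 280020. −1: 280019.
[4] 280019 ≡ 6^(6 + 1) + 2·6^2 + 6 + 5 (base 6). Lift 7: 5764911. −1: 5764910.
[5] 5764910 ≡ 7^(7 + 1) + 2·7^2 + 7 + 4 (base 7). Lift 8: 134217868. −1: 134217867.

8^(8 + 1) + 2·8^2 + 8 + 3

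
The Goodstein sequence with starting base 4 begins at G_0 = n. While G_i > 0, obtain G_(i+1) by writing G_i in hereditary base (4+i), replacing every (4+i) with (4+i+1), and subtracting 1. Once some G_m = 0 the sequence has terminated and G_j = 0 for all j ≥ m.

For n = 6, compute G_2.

[0] 6 ≡ 4 + 2 (base 4). Lift 5: 7. −1: 6.
[1] 6 ≡ 5 + 1 (base 5). Lift 6: 7. −1: 6.
[2] 6 ≡ 6 (base 6). Lift 7: 7. −1: 6.

6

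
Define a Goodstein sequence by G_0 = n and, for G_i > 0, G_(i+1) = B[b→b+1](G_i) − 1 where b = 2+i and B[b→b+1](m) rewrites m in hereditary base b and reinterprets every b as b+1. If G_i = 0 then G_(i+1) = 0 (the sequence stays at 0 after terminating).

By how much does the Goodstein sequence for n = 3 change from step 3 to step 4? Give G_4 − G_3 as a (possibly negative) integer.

-1

step 0: 3 = 2 + 1; sub 3 for 2: 3 + 1; = 4; G_1 = 4−1 = 3
step 1: 3 = 3; sub 4 for 3: 4; = 4; G_2 = 4−1 = 3
step 2: 3 = 3; sub 5 for 4: 3; = 3; G_3 = 3−1 = 2
step 3: 2 = 2; sub 6 for 5: 2; = 2; G_4 = 2−1 = 1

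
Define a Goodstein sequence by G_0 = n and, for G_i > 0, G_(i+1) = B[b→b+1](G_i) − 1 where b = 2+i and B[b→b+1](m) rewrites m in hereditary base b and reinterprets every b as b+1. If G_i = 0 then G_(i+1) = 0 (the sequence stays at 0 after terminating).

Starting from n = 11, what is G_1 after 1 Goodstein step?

base 2: 11 = 2^(2 + 1) + 2 + 1; at 3: 3^(3 + 1) + 3 + 1 = 85; next = 84
base 3: 84 = 3^(3 + 1) + 3; at 4: 4^(4 + 1) + 4 = 1028; next = 1027

84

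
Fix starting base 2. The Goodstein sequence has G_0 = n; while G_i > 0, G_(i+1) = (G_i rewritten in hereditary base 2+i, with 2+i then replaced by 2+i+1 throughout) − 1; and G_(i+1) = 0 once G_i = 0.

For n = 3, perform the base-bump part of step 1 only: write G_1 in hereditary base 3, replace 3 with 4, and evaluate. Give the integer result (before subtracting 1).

4

(0) 3|_2 = 2 + 1 ↦ 3 + 1|_3 = 4 ⇒ 3
(1) 3|_3 = 3 ↦ 4|_4 = 4 ⇒ 3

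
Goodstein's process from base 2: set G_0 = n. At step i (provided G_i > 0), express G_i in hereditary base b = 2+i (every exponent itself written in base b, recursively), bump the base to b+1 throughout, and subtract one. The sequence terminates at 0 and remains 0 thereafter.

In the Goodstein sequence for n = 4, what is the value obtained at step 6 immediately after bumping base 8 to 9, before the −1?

i=0: 4 = 2^2 (b=2); 2→3: 3^3 = 27; 27−1 = 26
i=1: 26 = 2·3^2 + 2·3 + 2 (b=3); 3→4: 2·4^2 + 2·4 + 2 = 42; 42−1 = 41
i=2: 41 = 2·4^2 + 2·4 + 1 (b=4); 4→5: 2·5^2 + 2·5 + 1 = 61; 61−1 = 60
i=3: 60 = 2·5^2 + 2·5 (b=5); 5→6: 2·6^2 + 2·6 = 84; 84−1 = 83
i=4: 83 = 2·6^2 + 6 + 5 (b=6); 6→7: 2·7^2 + 7 + 5 = 110; 110−1 = 109
i=5: 109 = 2·7^2 + 7 + 4 (b=7); 7→8: 2·8^2 + 8 + 4 = 140; 140−1 = 139

174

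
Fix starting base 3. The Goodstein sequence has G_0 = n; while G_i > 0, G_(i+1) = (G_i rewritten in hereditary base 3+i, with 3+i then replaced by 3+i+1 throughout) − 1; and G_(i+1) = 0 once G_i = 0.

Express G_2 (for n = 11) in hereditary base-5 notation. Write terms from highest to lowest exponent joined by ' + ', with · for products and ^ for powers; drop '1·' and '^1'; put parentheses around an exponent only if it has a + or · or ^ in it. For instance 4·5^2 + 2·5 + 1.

5^2

step 0: 11 = 3^2 + 2; sub 4 for 3: 4^2 + 2; = 18; G_1 = 18−1 = 17
step 1: 17 = 4^2 + 1; sub 5 for 4: 5^2 + 1; = 26; G_2 = 26−1 = 25
step 2: 25 = 5^2; sub 6 for 5: 6^2; = 36; G_3 = 36−1 = 35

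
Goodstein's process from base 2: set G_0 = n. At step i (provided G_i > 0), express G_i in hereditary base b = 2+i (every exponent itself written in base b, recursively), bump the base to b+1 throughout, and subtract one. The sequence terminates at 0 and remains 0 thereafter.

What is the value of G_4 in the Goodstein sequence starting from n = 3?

G_0=3  [base 2] 2 + 1  →[2↦3]→  3 + 1 = 4  −1 ⇒ G_1=3
G_1=3  [base 3] 3  →[3↦4]→  4 = 4  −1 ⇒ G_2=3
G_2=3  [base 4] 3  →[4↦5]→  3 = 3  −1 ⇒ G_3=2
G_3=2  [base 5] 2  →[5↦6]→  2 = 2  −1 ⇒ G_4=1
G_4=1  [base 6] 1  →[6↦7]→  1 = 1  −1 ⇒ G_5=0

1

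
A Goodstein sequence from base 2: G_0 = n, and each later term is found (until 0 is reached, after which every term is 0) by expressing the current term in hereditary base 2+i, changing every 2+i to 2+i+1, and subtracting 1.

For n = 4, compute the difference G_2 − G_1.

15

i=0: 4 = 2^2 (b=2); 2→3: 3^3 = 27; 27−1 = 26
i=1: 26 = 2·3^2 + 2·3 + 2 (b=3); 3→4: 2·4^2 + 2·4 + 2 = 42; 42−1 = 41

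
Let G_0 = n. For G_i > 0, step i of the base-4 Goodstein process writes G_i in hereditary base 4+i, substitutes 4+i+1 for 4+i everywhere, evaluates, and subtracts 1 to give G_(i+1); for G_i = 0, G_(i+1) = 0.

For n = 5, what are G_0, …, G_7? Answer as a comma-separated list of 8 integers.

5, 5, 5, 4, 3, 2, 1, 0

(0) 5|_4 = 4 + 1 ↦ 5 + 1|_5 = 6 ⇒ 5
(1) 5|_5 = 5 ↦ 6|_6 = 6 ⇒ 5
(2) 5|_6 = 5 ↦ 5|_7 = 5 ⇒ 4
(3) 4|_7 = 4 ↦ 4|_8 = 4 ⇒ 3
(4) 3|_8 = 3 ↦ 3|_9 = 3 ⇒ 2
(5) 2|_9 = 2 ↦ 2|_10 = 2 ⇒ 1
(6) 1|_10 = 1 ↦ 1|_11 = 1 ⇒ 0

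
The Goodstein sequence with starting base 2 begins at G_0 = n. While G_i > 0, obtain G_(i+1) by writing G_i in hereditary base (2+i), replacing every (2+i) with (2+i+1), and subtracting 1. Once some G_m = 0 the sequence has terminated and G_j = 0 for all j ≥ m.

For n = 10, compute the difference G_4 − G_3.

i=0: 10 = 2^(2 + 1) + 2 (b=2); 2→3: 3^(3 + 1) + 3 = 84; 84−1 = 83
i=1: 83 = 3^(3 + 1) + 2 (b=3); 3→4: 4^(4 + 1) + 2 = 1026; 1026−1 = 1025
i=2: 1025 = 4^(4 + 1) + 1 (b=4); 4→5: 5^(5 + 1) + 1 = 15626; 15626−1 = 15625
i=3: 15625 = 5^(5 + 1) (b=5); 5→6: 6^(6 + 1) = 279936; 279936−1 = 279935

264310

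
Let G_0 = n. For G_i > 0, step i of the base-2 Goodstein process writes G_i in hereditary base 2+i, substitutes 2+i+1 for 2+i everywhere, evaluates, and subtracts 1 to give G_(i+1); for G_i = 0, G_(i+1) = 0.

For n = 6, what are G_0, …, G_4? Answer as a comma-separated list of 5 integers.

step 0: 6 = 2^2 + 2; sub 3 for 2: 3^3 + 3; = 30; G_1 = 30−1 = 29
step 1: 29 = 3^3 + 2; sub 4 for 3: 4^4 + 2; = 258; G_2 = 258−1 = 257
step 2: 257 = 4^4 + 1; sub 5 for 4: 5^5 + 1; = 3126; G_3 = 3126−1 = 3125
step 3: 3125 = 5^5; sub 6 for 5: 6^6; = 46656; G_4 = 46656−1 = 46655

6, 29, 257, 3125, 46655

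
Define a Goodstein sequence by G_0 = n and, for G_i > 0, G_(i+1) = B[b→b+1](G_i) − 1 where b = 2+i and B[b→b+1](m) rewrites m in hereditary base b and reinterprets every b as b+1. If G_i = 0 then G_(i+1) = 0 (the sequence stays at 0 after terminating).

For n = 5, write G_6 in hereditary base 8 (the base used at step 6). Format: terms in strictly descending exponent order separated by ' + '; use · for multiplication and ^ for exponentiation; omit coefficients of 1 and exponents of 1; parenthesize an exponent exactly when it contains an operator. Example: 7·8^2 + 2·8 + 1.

3·8^3 + 3·8^2 + 2·8 + 7

(0) 5|_2 = 2^2 + 1 ↦ 3^3 + 1|_3 = 28 ⇒ 27
(1) 27|_3 = 3^3 ↦ 4^4|_4 = 256 ⇒ 255
(2) 255|_4 = 3·4^3 + 3·4^2 + 3·4 + 3 ↦ 3·5^3 + 3·5^2 + 3·5 + 3|_5 = 468 ⇒ 467
(3) 467|_5 = 3·5^3 + 3·5^2 + 3·5 + 2 ↦ 3·6^3 + 3·6^2 + 3·6 + 2|_6 = 776 ⇒ 775
(4) 775|_6 = 3·6^3 + 3·6^2 + 3·6 + 1 ↦ 3·7^3 + 3·7^2 + 3·7 + 1|_7 = 1198 ⇒ 1197
(5) 1197|_7 = 3·7^3 + 3·7^2 + 3·7 ↦ 3·8^3 + 3·8^2 + 3·8|_8 = 1752 ⇒ 1751
(6) 1751|_8 = 3·8^3 + 3·8^2 + 2·8 + 7 ↦ 3·9^3 + 3·9^2 + 2·9 + 7|_9 = 2455 ⇒ 2454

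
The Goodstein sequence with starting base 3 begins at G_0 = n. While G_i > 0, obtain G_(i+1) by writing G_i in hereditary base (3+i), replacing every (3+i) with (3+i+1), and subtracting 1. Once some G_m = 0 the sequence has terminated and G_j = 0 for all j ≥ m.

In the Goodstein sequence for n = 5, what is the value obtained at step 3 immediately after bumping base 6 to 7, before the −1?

G_0=5  [base 3] 3 + 2  →[3↦4]→  4 + 2 = 6  −1 ⇒ G_1=5
G_1=5  [base 4] 4 + 1  →[4↦5]→  5 + 1 = 6  −1 ⇒ G_2=5
G_2=5  [base 5] 5  →[5↦6]→  6 = 6  −1 ⇒ G_3=5
G_3=5  [base 6] 5  →[6↦7]→  5 = 5  −1 ⇒ G_4=4

5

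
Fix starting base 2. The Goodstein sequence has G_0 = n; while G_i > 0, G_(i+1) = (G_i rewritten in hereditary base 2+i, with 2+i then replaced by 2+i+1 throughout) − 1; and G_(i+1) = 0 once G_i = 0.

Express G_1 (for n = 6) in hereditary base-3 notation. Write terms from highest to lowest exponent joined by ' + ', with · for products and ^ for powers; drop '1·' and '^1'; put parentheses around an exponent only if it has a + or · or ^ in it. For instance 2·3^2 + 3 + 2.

3^3 + 2

G_0=6  [base 2] 2^2 + 2  →[2↦3]→  3^3 + 3 = 30  −1 ⇒ G_1=29
G_1=29  [base 3] 3^3 + 2  →[3↦4]→  4^4 + 2 = 258  −1 ⇒ G_2=257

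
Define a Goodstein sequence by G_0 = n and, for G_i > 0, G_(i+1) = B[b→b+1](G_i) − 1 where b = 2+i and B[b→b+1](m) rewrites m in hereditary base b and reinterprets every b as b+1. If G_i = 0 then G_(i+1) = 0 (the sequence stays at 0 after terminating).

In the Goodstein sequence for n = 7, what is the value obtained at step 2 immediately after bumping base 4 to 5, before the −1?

G_0 = 7. HB_2(7) = 2^2 + 2 + 1. Bump = 31. G_1 = 30.
G_1 = 30. HB_3(30) = 3^3 + 3. Bump = 260. G_2 = 259.
G_2 = 259. HB_4(259) = 4^4 + 3. Bump = 3128. G_3 = 3127.

3128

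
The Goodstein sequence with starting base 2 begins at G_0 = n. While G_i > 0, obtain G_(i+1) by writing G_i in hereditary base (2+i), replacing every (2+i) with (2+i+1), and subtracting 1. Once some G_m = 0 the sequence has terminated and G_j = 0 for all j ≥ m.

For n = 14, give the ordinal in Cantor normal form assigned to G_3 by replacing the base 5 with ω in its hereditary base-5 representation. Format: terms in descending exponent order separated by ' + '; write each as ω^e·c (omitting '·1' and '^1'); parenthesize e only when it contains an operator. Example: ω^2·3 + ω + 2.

ω^(ω + 1) + ω^ω

base 2: 14 = 2^(2 + 1) + 2^2 + 2; at 3: 3^(3 + 1) + 3^3 + 3 = 111; next = 110
base 3: 110 = 3^(3 + 1) + 3^3 + 2; at 4: 4^(4 + 1) + 4^4 + 2 = 1282; next = 1281
base 4: 1281 = 4^(4 + 1) + 4^4 + 1; at 5: 5^(5 + 1) + 5^5 + 1 = 18751; next = 18750
base 5: 18750 = 5^(5 + 1) + 5^5; at 6: 6^(6 + 1) + 6^6 = 326592; next = 326591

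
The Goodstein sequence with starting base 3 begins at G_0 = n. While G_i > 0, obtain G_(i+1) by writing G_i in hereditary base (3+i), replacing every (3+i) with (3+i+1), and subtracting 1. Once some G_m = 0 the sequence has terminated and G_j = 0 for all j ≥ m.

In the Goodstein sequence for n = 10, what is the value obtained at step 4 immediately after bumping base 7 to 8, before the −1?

34

G_0=10  [base 3] 3^2 + 1  →[3↦4]→  4^2 + 1 = 17  −1 ⇒ G_1=16
G_1=16  [base 4] 4^2  →[4↦5]→  5^2 = 25  −1 ⇒ G_2=24
G_2=24  [base 5] 4·5 + 4  →[5↦6]→  4·6 + 4 = 28  −1 ⇒ G_3=27
G_3=27  [base 6] 4·6 + 3  →[6↦7]→  4·7 + 3 = 31  −1 ⇒ G_4=30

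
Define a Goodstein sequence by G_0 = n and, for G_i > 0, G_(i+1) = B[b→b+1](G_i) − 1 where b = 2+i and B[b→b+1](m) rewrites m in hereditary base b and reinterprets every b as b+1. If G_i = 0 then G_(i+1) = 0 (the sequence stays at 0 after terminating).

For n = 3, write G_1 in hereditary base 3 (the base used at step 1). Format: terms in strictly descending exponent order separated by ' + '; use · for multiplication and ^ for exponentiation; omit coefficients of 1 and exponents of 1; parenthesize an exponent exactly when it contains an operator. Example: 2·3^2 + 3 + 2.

3 —HB2→ 2 + 1 —bump→ 3 + 1 = 4 —(−1)→ 3
3 —HB3→ 3 —bump→ 4 = 4 —(−1)→ 3

3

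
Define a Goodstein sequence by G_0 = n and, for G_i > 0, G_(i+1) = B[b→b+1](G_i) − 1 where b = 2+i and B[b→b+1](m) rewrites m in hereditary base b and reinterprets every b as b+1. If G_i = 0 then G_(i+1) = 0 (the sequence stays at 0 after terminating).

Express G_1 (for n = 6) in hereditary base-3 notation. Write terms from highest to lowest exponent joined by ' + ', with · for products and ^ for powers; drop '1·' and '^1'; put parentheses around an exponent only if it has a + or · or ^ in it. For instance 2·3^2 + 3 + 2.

3^3 + 2

step 0: 6 = 2^2 + 2; sub 3 for 2: 3^3 + 3; = 30; G_1 = 30−1 = 29
step 1: 29 = 3^3 + 2; sub 4 for 3: 4^4 + 2; = 258; G_2 = 258−1 = 257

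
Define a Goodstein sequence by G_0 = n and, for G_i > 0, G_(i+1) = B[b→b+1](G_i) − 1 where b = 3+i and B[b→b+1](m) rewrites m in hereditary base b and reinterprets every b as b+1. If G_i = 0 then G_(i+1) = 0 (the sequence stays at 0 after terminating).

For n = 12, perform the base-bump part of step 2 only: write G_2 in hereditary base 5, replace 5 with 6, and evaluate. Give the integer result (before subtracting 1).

38

[0] 12 ≡ 3^2 + 3 (base 3). Lift 4: 20. −1: 19.
[1] 19 ≡ 4^2 + 3 (base 4). Lift 5: 28. −1: 27.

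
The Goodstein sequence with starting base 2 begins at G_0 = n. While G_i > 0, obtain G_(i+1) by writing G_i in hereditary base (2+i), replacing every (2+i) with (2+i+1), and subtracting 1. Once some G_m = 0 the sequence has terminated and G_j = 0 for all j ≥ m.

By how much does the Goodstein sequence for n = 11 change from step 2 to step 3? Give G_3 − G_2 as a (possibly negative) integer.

14600

11 —HB2→ 2^(2 + 1) + 2 + 1 —bump→ 3^(3 + 1) + 3 + 1 = 85 —(−1)→ 84
84 —HB3→ 3^(3 + 1) + 3 —bump→ 4^(4 + 1) + 4 = 1028 —(−1)→ 1027
1027 —HB4→ 4^(4 + 1) + 3 —bump→ 5^(5 + 1) + 3 = 15628 —(−1)→ 15627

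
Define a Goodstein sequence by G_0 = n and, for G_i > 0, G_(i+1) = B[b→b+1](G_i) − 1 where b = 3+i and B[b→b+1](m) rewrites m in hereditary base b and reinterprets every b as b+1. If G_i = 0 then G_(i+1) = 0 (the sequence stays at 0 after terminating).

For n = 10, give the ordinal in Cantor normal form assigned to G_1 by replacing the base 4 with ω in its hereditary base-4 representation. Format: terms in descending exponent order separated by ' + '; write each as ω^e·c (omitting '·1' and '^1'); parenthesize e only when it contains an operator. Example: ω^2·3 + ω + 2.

ω^2

(0) 10|_3 = 3^2 + 1 ↦ 4^2 + 1|_4 = 17 ⇒ 16
(1) 16|_4 = 4^2 ↦ 5^2|_5 = 25 ⇒ 24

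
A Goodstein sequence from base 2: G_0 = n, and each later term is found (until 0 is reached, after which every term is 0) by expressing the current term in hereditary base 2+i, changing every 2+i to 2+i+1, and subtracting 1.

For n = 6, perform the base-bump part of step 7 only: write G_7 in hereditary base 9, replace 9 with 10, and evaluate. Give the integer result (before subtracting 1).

base 2: 6 = 2^2 + 2; at 3: 3^3 + 3 = 30; next = 29
base 3: 29 = 3^3 + 2; at 4: 4^4 + 2 = 258; next = 257
base 4: 257 = 4^4 + 1; at 5: 5^5 + 1 = 3126; next = 3125
base 5: 3125 = 5^5; at 6: 6^6 = 46656; next = 46655
base 6: 46655 = 5·6^5 + 5·6^4 + 5·6^3 + 5·6^2 + 5·6 + 5; at 7: 5·7^5 + 5·7^4 + 5·7^3 + 5·7^2 + 5·7 + 5 = 98040; next = 98039
base 7: 98039 = 5·7^5 + 5·7^4 + 5·7^3 + 5·7^2 + 5·7 + 4; at 8: 5·8^5 + 5·8^4 + 5·8^3 + 5·8^2 + 5·8 + 4 = 187244; next = 187243
base 8: 187243 = 5·8^5 + 5·8^4 + 5·8^3 + 5·8^2 + 5·8 + 3; at 9: 5·9^5 + 5·9^4 + 5·9^3 + 5·9^2 + 5·9 + 3 = 332148; next = 332147
base 9: 332147 = 5·9^5 + 5·9^4 + 5·9^3 + 5·9^2 + 5·9 + 2; at 10: 5·10^5 + 5·10^4 + 5·10^3 + 5·10^2 + 5·10 + 2 = 555552; next = 555551

555552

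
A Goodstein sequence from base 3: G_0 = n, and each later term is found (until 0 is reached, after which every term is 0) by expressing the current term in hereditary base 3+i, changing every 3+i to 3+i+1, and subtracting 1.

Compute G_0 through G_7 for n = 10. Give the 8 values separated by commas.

10, 16, 24, 27, 30, 33, 36, 39

10 —HB3→ 3^2 + 1 —bump→ 4^2 + 1 = 17 —(−1)→ 16
16 —HB4→ 4^2 —bump→ 5^2 = 25 —(−1)→ 24
24 —HB5→ 4·5 + 4 —bump→ 4·6 + 4 = 28 —(−1)→ 27
27 —HB6→ 4·6 + 3 —bump→ 4·7 + 3 = 31 —(−1)→ 30
30 —HB7→ 4·7 + 2 —bump→ 4·8 + 2 = 34 —(−1)→ 33
33 —HB8→ 4·8 + 1 —bump→ 4·9 + 1 = 37 —(−1)→ 36
36 —HB9→ 4·9 —bump→ 4·10 = 40 —(−1)→ 39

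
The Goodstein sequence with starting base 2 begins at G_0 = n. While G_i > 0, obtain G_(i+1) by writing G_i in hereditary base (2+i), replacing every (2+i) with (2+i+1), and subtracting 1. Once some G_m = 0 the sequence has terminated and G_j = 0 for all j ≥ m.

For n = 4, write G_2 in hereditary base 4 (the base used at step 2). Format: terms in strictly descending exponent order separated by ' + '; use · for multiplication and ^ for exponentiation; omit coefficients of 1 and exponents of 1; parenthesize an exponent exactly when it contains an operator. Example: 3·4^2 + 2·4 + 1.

4 —HB2→ 2^2 —bump→ 3^3 = 27 —(−1)→ 26
26 —HB3→ 2·3^2 + 2·3 + 2 —bump→ 2·4^2 + 2·4 + 2 = 42 —(−1)→ 41

2·4^2 + 2·4 + 1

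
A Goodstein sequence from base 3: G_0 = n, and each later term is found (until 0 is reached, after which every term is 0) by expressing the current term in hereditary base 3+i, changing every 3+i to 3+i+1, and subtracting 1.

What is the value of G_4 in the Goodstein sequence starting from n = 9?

21

base 3: 9 = 3^2; at 4: 4^2 = 16; next = 15
base 4: 15 = 3·4 + 3; at 5: 3·5 + 3 = 18; next = 17
base 5: 17 = 3·5 + 2; at 6: 3·6 + 2 = 20; next = 19
base 6: 19 = 3·6 + 1; at 7: 3·7 + 1 = 22; next = 21
base 7: 21 = 3·7; at 8: 3·8 = 24; next = 23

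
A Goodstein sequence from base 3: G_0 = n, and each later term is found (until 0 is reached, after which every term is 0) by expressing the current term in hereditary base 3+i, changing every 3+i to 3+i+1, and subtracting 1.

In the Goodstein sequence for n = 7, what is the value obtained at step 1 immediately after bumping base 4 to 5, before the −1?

10

G_0 = 7. HB_3(7) = 2·3 + 1. Bump = 9. G_1 = 8.
G_1 = 8. HB_4(8) = 2·4. Bump = 10. G_2 = 9.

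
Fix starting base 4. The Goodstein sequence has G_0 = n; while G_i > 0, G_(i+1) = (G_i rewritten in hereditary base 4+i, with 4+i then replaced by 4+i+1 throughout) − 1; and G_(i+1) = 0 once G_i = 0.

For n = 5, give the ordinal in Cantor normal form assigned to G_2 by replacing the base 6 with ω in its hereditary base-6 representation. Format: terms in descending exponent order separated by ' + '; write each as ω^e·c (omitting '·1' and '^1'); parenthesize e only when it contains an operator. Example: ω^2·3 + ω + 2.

5

[0] 5 ≡ 4 + 1 (base 4). Lift 5: 6. −1: 5.
[1] 5 ≡ 5 (base 5). Lift 6: 6. −1: 5.
[2] 5 ≡ 5 (base 6). Lift 7: 5. −1: 4.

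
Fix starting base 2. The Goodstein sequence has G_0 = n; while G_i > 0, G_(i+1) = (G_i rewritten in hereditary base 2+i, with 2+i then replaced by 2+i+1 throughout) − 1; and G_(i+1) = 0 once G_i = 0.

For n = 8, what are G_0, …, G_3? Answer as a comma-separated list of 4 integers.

8, 80, 553, 6310

8 —HB2→ 2^(2 + 1) —bump→ 3^(3 + 1) = 81 —(−1)→ 80
80 —HB3→ 2·3^3 + 2·3^2 + 2·3 + 2 —bump→ 2·4^4 + 2·4^2 + 2·4 + 2 = 554 —(−1)→ 553
553 —HB4→ 2·4^4 + 2·4^2 + 2·4 + 1 —bump→ 2·5^5 + 2·5^2 + 2·5 + 1 = 6311 —(−1)→ 6310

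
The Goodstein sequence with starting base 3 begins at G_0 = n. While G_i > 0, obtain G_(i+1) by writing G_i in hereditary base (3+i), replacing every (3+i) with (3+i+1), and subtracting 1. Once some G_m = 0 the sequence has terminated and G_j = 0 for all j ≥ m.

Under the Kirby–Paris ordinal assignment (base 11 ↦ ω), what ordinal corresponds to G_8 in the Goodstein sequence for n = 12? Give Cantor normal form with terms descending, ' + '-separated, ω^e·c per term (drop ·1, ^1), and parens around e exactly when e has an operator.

base 3: 12 = 3^2 + 3; at 4: 4^2 + 4 = 20; next = 19
base 4: 19 = 4^2 + 3; at 5: 5^2 + 3 = 28; next = 27
base 5: 27 = 5^2 + 2; at 6: 6^2 + 2 = 38; next = 37
base 6: 37 = 6^2 + 1; at 7: 7^2 + 1 = 50; next = 49
base 7: 49 = 7^2; at 8: 8^2 = 64; next = 63
base 8: 63 = 7·8 + 7; at 9: 7·9 + 7 = 70; next = 69
base 9: 69 = 7·9 + 6; at 10: 7·10 + 6 = 76; next = 75
base 10: 75 = 7·10 + 5; at 11: 7·11 + 5 = 82; next = 81
base 11: 81 = 7·11 + 4; at 12: 7·12 + 4 = 88; next = 87

ω·7 + 4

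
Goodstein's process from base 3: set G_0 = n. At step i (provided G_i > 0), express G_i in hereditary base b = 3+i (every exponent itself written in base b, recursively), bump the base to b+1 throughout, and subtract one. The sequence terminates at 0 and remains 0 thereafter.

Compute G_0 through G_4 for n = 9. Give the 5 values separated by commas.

9, 15, 17, 19, 21

[0] 9 ≡ 3^2 (base 3). Lift 4: 16. −1: 15.
[1] 15 ≡ 3·4 + 3 (base 4). Lift 5: 18. −1: 17.
[2] 17 ≡ 3·5 + 2 (base 5). Lift 6: 20. −1: 19.
[3] 19 ≡ 3·6 + 1 (base 6). Lift 7: 22. −1: 21.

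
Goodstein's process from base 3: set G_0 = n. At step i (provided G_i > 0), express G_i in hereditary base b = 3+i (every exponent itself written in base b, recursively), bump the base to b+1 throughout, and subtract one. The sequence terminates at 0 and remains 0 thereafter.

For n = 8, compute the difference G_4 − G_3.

0

step 0: 8 = 2·3 + 2; sub 4 for 3: 2·4 + 2; = 10; G_1 = 10−1 = 9
step 1: 9 = 2·4 + 1; sub 5 for 4: 2·5 + 1; = 11; G_2 = 11−1 = 10
step 2: 10 = 2·5; sub 6 for 5: 2·6; = 12; G_3 = 12−1 = 11
step 3: 11 = 6 + 5; sub 7 for 6: 7 + 5; = 12; G_4 = 12−1 = 11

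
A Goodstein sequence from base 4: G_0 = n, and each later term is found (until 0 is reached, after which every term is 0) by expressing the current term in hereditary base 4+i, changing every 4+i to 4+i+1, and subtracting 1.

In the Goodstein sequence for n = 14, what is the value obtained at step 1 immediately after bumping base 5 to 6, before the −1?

19

i=0: 14 = 3·4 + 2 (b=4); 4→5: 3·5 + 2 = 17; 17−1 = 16
i=1: 16 = 3·5 + 1 (b=5); 5→6: 3·6 + 1 = 19; 19−1 = 18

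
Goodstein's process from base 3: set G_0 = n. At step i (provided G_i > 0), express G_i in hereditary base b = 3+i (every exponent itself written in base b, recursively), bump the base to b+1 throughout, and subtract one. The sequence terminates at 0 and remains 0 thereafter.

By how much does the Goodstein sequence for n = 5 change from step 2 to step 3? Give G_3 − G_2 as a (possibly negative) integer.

[0] 5 ≡ 3 + 2 (base 3). Lift 4: 6. −1: 5.
[1] 5 ≡ 4 + 1 (base 4). Lift 5: 6. −1: 5.
[2] 5 ≡ 5 (base 5). Lift 6: 6. −1: 5.

0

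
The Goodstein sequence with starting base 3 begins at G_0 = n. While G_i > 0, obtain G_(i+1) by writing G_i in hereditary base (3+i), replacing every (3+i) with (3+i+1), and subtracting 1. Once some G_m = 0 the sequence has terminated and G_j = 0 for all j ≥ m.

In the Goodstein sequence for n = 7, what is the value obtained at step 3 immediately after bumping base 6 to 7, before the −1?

10

i=0: 7 = 2·3 + 1 (b=3); 3→4: 2·4 + 1 = 9; 9−1 = 8
i=1: 8 = 2·4 (b=4); 4→5: 2·5 = 10; 10−1 = 9
i=2: 9 = 5 + 4 (b=5); 5→6: 6 + 4 = 10; 10−1 = 9
i=3: 9 = 6 + 3 (b=6); 6→7: 7 + 3 = 10; 10−1 = 9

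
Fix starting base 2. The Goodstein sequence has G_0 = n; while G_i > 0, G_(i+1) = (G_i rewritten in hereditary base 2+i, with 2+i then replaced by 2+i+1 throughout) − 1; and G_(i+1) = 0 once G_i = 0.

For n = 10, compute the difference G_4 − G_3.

step 0: 10 = 2^(2 + 1) + 2; sub 3 for 2: 3^(3 + 1) + 3; = 84; G_1 = 84−1 = 83
step 1: 83 = 3^(3 + 1) + 2; sub 4 for 3: 4^(4 + 1) + 2; = 1026; G_2 = 1026−1 = 1025
step 2: 1025 = 4^(4 + 1) + 1; sub 5 for 4: 5^(5 + 1) + 1; = 15626; G_3 = 15626−1 = 15625
step 3: 15625 = 5^(5 + 1); sub 6 for 5: 6^(6 + 1); = 279936; G_4 = 279936−1 = 279935

264310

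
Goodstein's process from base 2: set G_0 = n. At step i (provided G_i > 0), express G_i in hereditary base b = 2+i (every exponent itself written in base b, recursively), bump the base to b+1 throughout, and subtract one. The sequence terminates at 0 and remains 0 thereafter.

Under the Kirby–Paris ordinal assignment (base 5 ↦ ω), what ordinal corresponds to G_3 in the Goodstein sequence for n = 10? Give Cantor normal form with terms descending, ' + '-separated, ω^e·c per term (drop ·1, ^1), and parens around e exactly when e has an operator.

ω^(ω + 1)

step 0: 10 = 2^(2 + 1) + 2; sub 3 for 2: 3^(3 + 1) + 3; = 84; G_1 = 84−1 = 83
step 1: 83 = 3^(3 + 1) + 2; sub 4 for 3: 4^(4 + 1) + 2; = 1026; G_2 = 1026−1 = 1025
step 2: 1025 = 4^(4 + 1) + 1; sub 5 for 4: 5^(5 + 1) + 1; = 15626; G_3 = 15626−1 = 15625
step 3: 15625 = 5^(5 + 1); sub 6 for 5: 6^(6 + 1); = 279936; G_4 = 279936−1 = 279935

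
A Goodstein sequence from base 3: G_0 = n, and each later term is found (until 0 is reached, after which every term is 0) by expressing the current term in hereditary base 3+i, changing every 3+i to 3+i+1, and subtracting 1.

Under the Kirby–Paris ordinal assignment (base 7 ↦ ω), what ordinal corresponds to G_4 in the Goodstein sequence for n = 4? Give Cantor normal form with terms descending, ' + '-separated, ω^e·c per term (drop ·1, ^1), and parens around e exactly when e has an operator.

2

[0] 4 ≡ 3 + 1 (base 3). Lift 4: 5. −1: 4.
[1] 4 ≡ 4 (base 4). Lift 5: 5. −1: 4.
[2] 4 ≡ 4 (base 5). Lift 6: 4. −1: 3.
[3] 3 ≡ 3 (base 6). Lift 7: 3. −1: 2.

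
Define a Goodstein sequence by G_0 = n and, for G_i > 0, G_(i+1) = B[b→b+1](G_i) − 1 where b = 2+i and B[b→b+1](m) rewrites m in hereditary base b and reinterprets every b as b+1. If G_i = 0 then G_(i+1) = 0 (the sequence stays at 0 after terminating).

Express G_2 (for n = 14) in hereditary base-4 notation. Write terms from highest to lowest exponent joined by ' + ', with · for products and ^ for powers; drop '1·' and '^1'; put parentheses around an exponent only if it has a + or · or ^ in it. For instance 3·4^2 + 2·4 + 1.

4^(4 + 1) + 4^4 + 1

step 0: 14 = 2^(2 + 1) + 2^2 + 2; sub 3 for 2: 3^(3 + 1) + 3^3 + 3; = 111; G_1 = 111−1 = 110
step 1: 110 = 3^(3 + 1) + 3^3 + 2; sub 4 for 3: 4^(4 + 1) + 4^4 + 2; = 1282; G_2 = 1282−1 = 1281
step 2: 1281 = 4^(4 + 1) + 4^4 + 1; sub 5 for 4: 5^(5 + 1) + 5^5 + 1; = 18751; G_3 = 18751−1 = 18750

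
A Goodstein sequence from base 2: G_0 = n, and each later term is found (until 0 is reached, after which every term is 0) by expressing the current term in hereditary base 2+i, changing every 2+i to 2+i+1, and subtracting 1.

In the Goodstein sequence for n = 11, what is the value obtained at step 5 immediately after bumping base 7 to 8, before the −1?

[0] 11 ≡ 2^(2 + 1) + 2 + 1 (base 2). Lift 3: 85. −1: 84.
[1] 84 ≡ 3^(3 + 1) + 3 (base 3). Lift 4: 1028. −1: 1027.
[2] 1027 ≡ 4^(4 + 1) + 3 (base 4). Lift 5: 15628. −1: 15627.
[3] 15627 ≡ 5^(5 + 1) + 2 (base 5). Lift 6: 279938. −1: 279937.
[4] 279937 ≡ 6^(6 + 1) + 1 (base 6). Lift 7: 5764802. −1: 5764801.
[5] 5764801 ≡ 7^(7 + 1) (base 7). Lift 8: 134217728. −1: 134217727.

134217728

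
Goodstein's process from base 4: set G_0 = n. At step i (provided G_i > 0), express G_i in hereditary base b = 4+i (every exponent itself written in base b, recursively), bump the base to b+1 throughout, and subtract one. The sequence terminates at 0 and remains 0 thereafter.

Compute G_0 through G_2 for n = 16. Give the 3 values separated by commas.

16, 24, 27

step 0: 16 = 4^2; sub 5 for 4: 5^2; = 25; G_1 = 25−1 = 24
step 1: 24 = 4·5 + 4; sub 6 for 5: 4·6 + 4; = 28; G_2 = 28−1 = 27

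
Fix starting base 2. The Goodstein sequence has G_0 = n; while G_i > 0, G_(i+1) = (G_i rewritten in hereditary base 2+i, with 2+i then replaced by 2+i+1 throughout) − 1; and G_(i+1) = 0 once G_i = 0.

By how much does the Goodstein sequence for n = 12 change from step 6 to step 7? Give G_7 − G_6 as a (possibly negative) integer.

3352566707

step 0: 12 = 2^(2 + 1) + 2^2; sub 3 for 2: 3^(3 + 1) + 3^3; = 108; G_1 = 108−1 = 107
step 1: 107 = 3^(3 + 1) + 2·3^2 + 2·3 + 2; sub 4 for 3: 4^(4 + 1) + 2·4^2 + 2·4 + 2; = 1066; G_2 = 1066−1 = 1065
step 2: 1065 = 4^(4 + 1) + 2·4^2 + 2·4 + 1; sub 5 for 4: 5^(5 + 1) + 2·5^2 + 2·5 + 1; = 15686; G_3 = 15686−1 = 15685
step 3: 15685 = 5^(5 + 1) + 2·5^2 + 2·5; sub 6 for 5: 6^(6 + 1) + 2·6^2 + 2·6; = 280020; G_4 = 280020−1 = 280019
step 4: 280019 = 6^(6 + 1) + 2·6^2 + 6 + 5; sub 7 for 6: 7^(7 + 1) + 2·7^2 + 7 + 5; = 5764911; G_5 = 5764911−1 = 5764910
step 5: 5764910 = 7^(7 + 1) + 2·7^2 + 7 + 4; sub 8 for 7: 8^(8 + 1) + 2·8^2 + 8 + 4; = 134217868; G_6 = 134217868−1 = 134217867
step 6: 134217867 = 8^(8 + 1) + 2·8^2 + 8 + 3; sub 9 for 8: 9^(9 + 1) + 2·9^2 + 9 + 3; = 3486784575; G_7 = 3486784575−1 = 3486784574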